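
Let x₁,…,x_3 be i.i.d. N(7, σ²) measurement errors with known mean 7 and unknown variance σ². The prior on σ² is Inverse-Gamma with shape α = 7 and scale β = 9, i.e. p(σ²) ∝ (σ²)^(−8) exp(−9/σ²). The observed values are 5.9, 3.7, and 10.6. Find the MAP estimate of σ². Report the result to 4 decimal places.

σ̂²_MAP = 2.2663

Sum of squared deviations about the known mean: SS = (5.9−7)² + (3.7−7)² + (10.6−7)² = 25.06.
The Normal likelihood contributes (σ²)^(−n/2) exp(−SS/(2σ²)), so the posterior is Inverse-Gamma(α + n/2, β + SS/2) = Inverse-Gamma(8.5, 21.53).
The mode of Inverse-Gamma(a, b) is b/(a+1) = 21.53/9.5 ≈ 2.2663.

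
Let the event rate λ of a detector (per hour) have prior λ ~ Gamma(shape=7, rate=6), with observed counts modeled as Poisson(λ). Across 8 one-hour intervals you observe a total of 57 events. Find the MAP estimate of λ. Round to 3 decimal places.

Σxᵢ = 57, n = 8.
Posterior ∝ λ^6e^(−6λ) · λ^57e^(−8λ) = λ^63e^(−14λ), i.e. Gamma(shape=64, rate=14).
The mode of a Gamma(a, b) with a ≥ 1 (shape–rate) is (a−1)/b = 63/14 ≈ 4.500.

λ̂_MAP = 4.500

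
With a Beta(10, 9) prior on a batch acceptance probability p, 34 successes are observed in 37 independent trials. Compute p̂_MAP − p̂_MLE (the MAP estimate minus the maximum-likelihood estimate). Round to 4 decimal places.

Posterior is Beta(44, 12); MAP = (44−1)/(56−2) = 43/54 ≈ 0.79630.
MLE ignores the prior: p̂_MLE = k/n = 34/37 ≈ 0.91892.
Difference = 43/54 − 34/37 = -245/1998 ≈ -0.1226.

MAP − MLE = -0.1226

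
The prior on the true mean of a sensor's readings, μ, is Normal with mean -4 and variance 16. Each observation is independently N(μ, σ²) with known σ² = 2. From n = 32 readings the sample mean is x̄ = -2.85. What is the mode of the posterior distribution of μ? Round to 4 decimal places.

μ̂_MAP = -2.8545

n = 32, x̄ = -2.85.
For a Normal prior and Normal likelihood with known variance, the posterior is Normal; its mode equals its mean, the precision-weighted average.
Prior precision 1/σ₀² = 1/16 = 0.0625; data precision n/σ² = 32/2 = 16.
μ̂ = (0.0625·(-4) + 16·(-2.85)) / (0.0625 + 16) = (-45.85)/16.0625 = -3668/1285 ≈ -2.8545.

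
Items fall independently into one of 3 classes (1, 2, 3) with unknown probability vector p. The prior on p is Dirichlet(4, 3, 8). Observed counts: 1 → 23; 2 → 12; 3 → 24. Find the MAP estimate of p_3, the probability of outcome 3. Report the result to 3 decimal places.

The posterior is Dirichlet(αᵢ + nᵢ) = Dirichlet(27, 15, 32).
For a Dirichlet(a₁,…,a_K) with all aᵢ > 1, the mode has j-th component (aⱼ − 1)/(Σaᵢ − K).
Here Σaᵢ = 74 and K = 3, so p_3 = (32 − 1)/(74 − 3) = 31/71 ≈ 0.437.

MAP estimate: 0.437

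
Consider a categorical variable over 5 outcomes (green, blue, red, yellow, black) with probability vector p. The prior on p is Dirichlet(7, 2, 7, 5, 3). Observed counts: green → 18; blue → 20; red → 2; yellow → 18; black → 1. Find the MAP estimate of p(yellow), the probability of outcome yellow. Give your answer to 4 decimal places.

The posterior is Dirichlet(αᵢ + nᵢ) = Dirichlet(25, 22, 9, 23, 4).
For a Dirichlet(a₁,…,a_K) with all aᵢ > 1, the mode has j-th component (aⱼ − 1)/(Σaᵢ − K).
Here Σaᵢ = 83 and K = 5, so p(yellow) = (23 − 1)/(83 − 5) = 22/78 ≈ 0.2821.

MAP estimate of p(yellow) = 0.2821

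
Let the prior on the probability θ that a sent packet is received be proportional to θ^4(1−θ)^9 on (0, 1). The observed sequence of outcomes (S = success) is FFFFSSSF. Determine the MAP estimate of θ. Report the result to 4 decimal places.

θ̂_MAP = 0.3333

The prior density ∝ θ^4(1−θ)^9 is the kernel of Beta(5, 10).
Data: 3 successes in 8 trials (from the sequence). The binomial likelihood contributes θ^3(1−θ)^5, so the posterior is Beta(5+3, 10+5) = Beta(8, 15).
For Beta(a, b) with a, b > 1 the mode is (a−1)/(a+b−2) = 7/21 ≈ 0.3333.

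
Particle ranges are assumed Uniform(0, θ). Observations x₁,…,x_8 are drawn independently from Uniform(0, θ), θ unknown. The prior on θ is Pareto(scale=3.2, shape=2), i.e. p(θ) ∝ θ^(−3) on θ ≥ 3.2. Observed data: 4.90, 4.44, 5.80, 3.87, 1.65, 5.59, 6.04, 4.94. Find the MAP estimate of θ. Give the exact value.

The Uniform(0, θ) likelihood is θ^(−n) for θ ≥ max(xᵢ), zero otherwise. Here max(xᵢ) = 6.04.
Posterior ∝ θ^(−3) · θ^(−8) = θ^(−11) on θ ≥ max(3.2, 6.04) = 6.04.
This density is strictly decreasing in θ, so the posterior mode lies at the lower boundary of the support.

θ̂_MAP = 6.04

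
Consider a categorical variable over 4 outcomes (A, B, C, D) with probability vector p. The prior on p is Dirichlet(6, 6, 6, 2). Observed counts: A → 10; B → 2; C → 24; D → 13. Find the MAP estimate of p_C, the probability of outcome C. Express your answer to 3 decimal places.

The posterior is Dirichlet(αᵢ + nᵢ) = Dirichlet(16, 8, 30, 15).
For a Dirichlet(a₁,…,a_K) with all aᵢ > 1, the mode has j-th component (aⱼ − 1)/(Σaᵢ − K).
Here Σaᵢ = 69 and K = 4, so p_C = (30 − 1)/(69 − 4) = 29/65 ≈ 0.446.

MAP estimate of p_C = 0.446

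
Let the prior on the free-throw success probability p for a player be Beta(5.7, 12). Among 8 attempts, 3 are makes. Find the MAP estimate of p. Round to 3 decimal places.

Prior: Beta(5.7, 12).
Data: 3 successes in 8 trials. The binomial likelihood contributes p^3(1−p)^5, so the posterior is Beta(5.7+3, 12+5) = Beta(8.7, 17).
For Beta(a, b) with a, b > 1 the mode is (a−1)/(a+b−2) = 7.7/23.7 ≈ 0.325.

p̂_MAP = 0.325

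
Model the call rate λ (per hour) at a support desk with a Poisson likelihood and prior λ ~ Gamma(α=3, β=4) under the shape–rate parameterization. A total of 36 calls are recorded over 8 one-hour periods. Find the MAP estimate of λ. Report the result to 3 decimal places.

Σxᵢ = 36, n = 8.
Posterior ∝ λ^2e^(−4λ) · λ^36e^(−8λ) = λ^38e^(−12λ), i.e. Gamma(shape=39, rate=12).
The mode of a Gamma(a, b) with a ≥ 1 (shape–rate) is (a−1)/b = 38/12 ≈ 3.167.

λ̂_MAP = 3.167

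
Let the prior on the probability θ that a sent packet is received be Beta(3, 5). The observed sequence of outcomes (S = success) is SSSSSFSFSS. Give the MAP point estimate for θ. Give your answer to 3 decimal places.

θ̂_MAP = 0.625

Prior: Beta(3, 5).
Data: 8 successes in 10 trials (from the sequence). The binomial likelihood contributes θ^8(1−θ)^2, so the posterior is Beta(3+8, 5+2) = Beta(11, 7).
For Beta(a, b) with a, b > 1 the mode is (a−1)/(a+b−2) = 10/16 ≈ 0.625.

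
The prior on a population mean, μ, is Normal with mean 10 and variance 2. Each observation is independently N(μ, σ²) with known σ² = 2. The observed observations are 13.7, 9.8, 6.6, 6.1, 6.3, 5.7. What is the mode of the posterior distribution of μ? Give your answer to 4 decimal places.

μ̂_MAP = 8.3143

n = 6; x̄ = (13.7 + 9.8 + 6.6 + 6.1 + 6.3 + 5.7)/6 = 48.2/6 = 241/30 ≈ 8.0333.
For a Normal prior and Normal likelihood with known variance, the posterior is Normal; its mode equals its mean, the precision-weighted average.
Prior precision 1/σ₀² = 1/2 = 0.5; data precision n/σ² = 6/2 = 3.
μ̂ = (0.5·10 + 3·(241/30)) / (0.5 + 3) = 29.1/3.5 = 291/35 ≈ 8.3143.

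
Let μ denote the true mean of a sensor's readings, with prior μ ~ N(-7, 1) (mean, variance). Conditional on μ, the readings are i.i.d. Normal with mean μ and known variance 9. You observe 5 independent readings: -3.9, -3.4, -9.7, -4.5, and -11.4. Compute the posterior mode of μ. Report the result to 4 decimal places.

μ̂_MAP = -6.8500

n = 5; x̄ = ((-3.9) + (-3.4) + (-9.7) + (-4.5) + (-11.4))/5 = -32.9/5 = -6.58.
For a Normal prior and Normal likelihood with known variance, the posterior is Normal; its mode equals its mean, the precision-weighted average.
Prior precision 1/σ₀² = 1/1 = 1; data precision n/σ² = 5/9.
μ̂ = (1·(-7) + (5/9)·(-6.58)) / (1 + 5/9) = (-959/90)/(14/9) = -6.8500.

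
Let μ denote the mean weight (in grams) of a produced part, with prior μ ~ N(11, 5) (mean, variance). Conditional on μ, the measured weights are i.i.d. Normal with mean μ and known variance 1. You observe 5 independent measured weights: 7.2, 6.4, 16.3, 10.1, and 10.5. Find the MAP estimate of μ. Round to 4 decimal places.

n = 5; x̄ = (7.2 + 6.4 + 16.3 + 10.1 + 10.5)/5 = 50.5/5 = 10.1.
For a Normal prior and Normal likelihood with known variance, the posterior is Normal; its mode equals its mean, the precision-weighted average.
Prior precision 1/σ₀² = 1/5 = 0.2; data precision n/σ² = 5/1 = 5.
μ̂ = (0.2·11 + 5·10.1) / (0.2 + 5) = 52.7/5.2 = 527/52 ≈ 10.1346.

μ̂_MAP = 10.1346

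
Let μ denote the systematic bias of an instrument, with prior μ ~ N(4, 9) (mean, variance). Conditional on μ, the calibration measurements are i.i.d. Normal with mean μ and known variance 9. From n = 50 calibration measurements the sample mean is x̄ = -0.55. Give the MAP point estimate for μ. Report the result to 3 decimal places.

n = 50, x̄ = -0.55.
For a Normal prior and Normal likelihood with known variance, the posterior is Normal; its mode equals its mean, the precision-weighted average.
Prior precision 1/σ₀² = 1/9; data precision n/σ² = 50/9.
μ̂ = ((1/9)·4 + (50/9)·(-0.55)) / (1/9 + 50/9) = (-47/18)/(17/3) = -47/102 ≈ -0.461.

μ̂_MAP = -0.461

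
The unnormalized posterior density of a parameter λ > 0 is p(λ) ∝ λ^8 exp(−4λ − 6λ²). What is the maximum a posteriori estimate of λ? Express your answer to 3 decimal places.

ℓ'(λ) = 8/λ − 4 − 12λ. Setting this to zero and multiplying by λ: 12λ² + 4λ − 8 = 0.
λ = (−4 + √(4² + 4·12·8)) / (2·12) = (−4 + √400) / 24 = (−4 + 20)/24 = 2/3.
ℓ''(λ) = −8/λ² − 12 < 0, confirming a maximum.

λ̂_MAP = 0.667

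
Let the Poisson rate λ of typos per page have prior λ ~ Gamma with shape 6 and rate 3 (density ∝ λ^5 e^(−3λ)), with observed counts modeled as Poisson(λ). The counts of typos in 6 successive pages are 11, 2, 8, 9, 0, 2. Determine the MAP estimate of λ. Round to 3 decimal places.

λ̂_MAP = 4.111

Σxᵢ = 11+2+8+9+0+2 = 32, with n = 6.
Posterior ∝ λ^5e^(−3λ) · λ^32e^(−6λ) = λ^37e^(−9λ), i.e. Gamma(shape=38, rate=9).
The mode of a Gamma(a, b) with a ≥ 1 (shape–rate) is (a−1)/b = 37/9 ≈ 4.111.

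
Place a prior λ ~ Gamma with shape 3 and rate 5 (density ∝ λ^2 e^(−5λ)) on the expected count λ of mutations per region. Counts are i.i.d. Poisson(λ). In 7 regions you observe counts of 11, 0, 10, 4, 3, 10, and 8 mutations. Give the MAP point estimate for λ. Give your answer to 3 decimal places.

Σxᵢ = 11+0+10+4+3+10+8 = 46, with n = 7.
Posterior ∝ λ^2e^(−5λ) · λ^46e^(−7λ) = λ^48e^(−12λ), i.e. Gamma(shape=49, rate=12).
The mode of a Gamma(a, b) with a ≥ 1 (shape–rate) is (a−1)/b = 48/12 ≈ 4.000.

λ̂_MAP = 4.000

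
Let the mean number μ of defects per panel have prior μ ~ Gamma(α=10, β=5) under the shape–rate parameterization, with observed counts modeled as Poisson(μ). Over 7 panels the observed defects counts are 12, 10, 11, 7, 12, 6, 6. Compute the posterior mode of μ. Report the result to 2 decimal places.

Σxᵢ = 12+10+11+7+12+6+6 = 64, with n = 7.
Posterior ∝ μ^9e^(−5μ) · μ^64e^(−7μ) = μ^73e^(−12μ), i.e. Gamma(shape=74, rate=12).
The mode of a Gamma(a, b) with a ≥ 1 (shape–rate) is (a−1)/b = 73/12 ≈ 6.08.

μ̂_MAP = 6.08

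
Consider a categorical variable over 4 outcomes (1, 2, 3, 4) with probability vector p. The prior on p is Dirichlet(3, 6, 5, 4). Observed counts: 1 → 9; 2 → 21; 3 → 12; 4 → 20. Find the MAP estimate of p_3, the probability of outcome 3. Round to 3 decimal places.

MAP estimate: 0.211

The posterior is Dirichlet(αᵢ + nᵢ) = Dirichlet(12, 27, 17, 24).
For a Dirichlet(a₁,…,a_K) with all aᵢ > 1, the mode has j-th component (aⱼ − 1)/(Σaᵢ − K).
Here Σaᵢ = 80 and K = 4, so p_3 = (17 − 1)/(80 − 4) = 16/76 ≈ 0.211.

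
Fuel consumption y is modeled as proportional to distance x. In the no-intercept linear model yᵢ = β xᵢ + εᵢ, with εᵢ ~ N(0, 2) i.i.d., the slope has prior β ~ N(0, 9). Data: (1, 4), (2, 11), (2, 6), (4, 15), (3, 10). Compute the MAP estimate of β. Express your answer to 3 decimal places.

log p(β | y) = −Σ(yᵢ − βxᵢ)²/(2·2) − β²/(2·9) + const.
Setting the derivative to zero: Σxᵢ(yᵢ − βxᵢ)/2 − β/9 = 0, so β = Σxᵢyᵢ / (Σxᵢ² + σ²/τ²).
Σxᵢyᵢ = 1·4 + 2·11 + 2·6 + 4·15 + 3·10 = 128; Σxᵢ² = 34; σ²/τ² = 2/9.
β̂_MAP = 128 / (34 + 2/9) = 128/(308/9) = 288/77 ≈ 3.740.

β̂_MAP = 3.740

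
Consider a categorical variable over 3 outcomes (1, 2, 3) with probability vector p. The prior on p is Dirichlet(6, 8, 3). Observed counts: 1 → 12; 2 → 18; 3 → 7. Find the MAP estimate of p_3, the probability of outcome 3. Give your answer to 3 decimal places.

The posterior is Dirichlet(αᵢ + nᵢ) = Dirichlet(18, 26, 10).
For a Dirichlet(a₁,…,a_K) with all aᵢ > 1, the mode has j-th component (aⱼ − 1)/(Σaᵢ − K).
Here Σaᵢ = 54 and K = 3, so p_3 = (10 − 1)/(54 − 3) = 9/51 ≈ 0.176.

MAP estimate: 0.176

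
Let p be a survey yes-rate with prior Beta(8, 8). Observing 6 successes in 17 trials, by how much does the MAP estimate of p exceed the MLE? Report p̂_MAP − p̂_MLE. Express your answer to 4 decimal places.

MAP − MLE = 0.0664

Posterior is Beta(14, 19); MAP = (14−1)/(33−2) = 13/31 ≈ 0.41935.
MLE ignores the prior: p̂_MLE = k/n = 6/17 ≈ 0.35294.
Difference = 13/31 − 6/17 = 35/527 ≈ 0.0664.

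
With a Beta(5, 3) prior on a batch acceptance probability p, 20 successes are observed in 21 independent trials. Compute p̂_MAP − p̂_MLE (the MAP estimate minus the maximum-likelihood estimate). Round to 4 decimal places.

MAP − MLE = -0.0635

Posterior is Beta(25, 4); MAP = (25−1)/(29−2) = 24/27 ≈ 0.88889.
MLE ignores the prior: p̂_MLE = k/n = 20/21 ≈ 0.95238.
Difference = 24/27 − 20/21 = -4/63 ≈ -0.0635.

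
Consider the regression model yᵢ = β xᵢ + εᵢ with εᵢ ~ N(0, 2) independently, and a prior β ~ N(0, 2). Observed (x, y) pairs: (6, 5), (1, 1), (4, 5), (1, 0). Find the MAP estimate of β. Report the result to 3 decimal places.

β̂_MAP = 0.927

log p(β | y) = −Σ(yᵢ − βxᵢ)²/(2·2) − β²/(2·2) + const.
Setting the derivative to zero: Σxᵢ(yᵢ − βxᵢ)/2 − β/2 = 0, so β = Σxᵢyᵢ / (Σxᵢ² + σ²/τ²).
Σxᵢyᵢ = 6·5 + 1·1 + 4·5 + 1·0 = 51; Σxᵢ² = 54; σ²/τ² = 1.
β̂_MAP = 51 / (54 + 1) = 51/55 ≈ 0.927.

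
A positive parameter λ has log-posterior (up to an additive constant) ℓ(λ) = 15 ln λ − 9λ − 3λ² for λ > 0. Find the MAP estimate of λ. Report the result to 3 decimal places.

ℓ'(λ) = 15/λ − 9 − 6λ. Setting this to zero and multiplying by λ: 6λ² + 9λ − 15 = 0.
λ = (−9 + √(9² + 4·6·15)) / (2·6) = (−9 + √441) / 12 = (−9 + 21)/12 = 1.
ℓ''(λ) = −15/λ² − 6 < 0, confirming a maximum.

λ̂_MAP = 1.000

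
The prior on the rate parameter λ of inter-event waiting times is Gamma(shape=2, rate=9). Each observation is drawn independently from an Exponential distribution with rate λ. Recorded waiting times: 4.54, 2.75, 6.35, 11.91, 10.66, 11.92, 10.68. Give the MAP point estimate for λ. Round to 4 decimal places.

The Exponential(rate=λ) likelihood is ∝ λ^n e^(−λΣtᵢ). Here n = 7 and Σtᵢ = 4.54 + 2.75 + 6.35 + 11.91 + 10.66 + 11.92 + 10.68 = 58.81.
Posterior ∝ λe^(−9λ) · λ^7e^(−58.81λ) = λ^8e^(−67.81λ), i.e. Gamma(9, 67.81).
Mode = (a−1)/b = 8/67.81 ≈ 0.1180.

λ̂_MAP = 0.1180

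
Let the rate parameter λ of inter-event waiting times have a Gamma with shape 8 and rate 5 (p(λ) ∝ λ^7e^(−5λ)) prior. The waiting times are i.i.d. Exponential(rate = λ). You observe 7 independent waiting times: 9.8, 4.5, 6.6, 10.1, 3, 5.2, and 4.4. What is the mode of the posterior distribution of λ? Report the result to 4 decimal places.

The Exponential(rate=λ) likelihood is ∝ λ^n e^(−λΣtᵢ). Here n = 7 and Σtᵢ = 9.8 + 4.5 + 6.6 + 10.1 + 3 + 5.2 + 4.4 = 43.6.
Posterior ∝ λ^7e^(−5λ) · λ^7e^(−43.6λ) = λ^14e^(−48.6λ), i.e. Gamma(15, 48.6).
Mode = (a−1)/b = 14/48.6 ≈ 0.2881.

λ̂_MAP = 0.2881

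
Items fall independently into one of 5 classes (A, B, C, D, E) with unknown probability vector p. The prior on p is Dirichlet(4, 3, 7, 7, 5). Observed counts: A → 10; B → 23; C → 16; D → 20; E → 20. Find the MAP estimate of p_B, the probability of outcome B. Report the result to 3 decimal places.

The posterior is Dirichlet(αᵢ + nᵢ) = Dirichlet(14, 26, 23, 27, 25).
For a Dirichlet(a₁,…,a_K) with all aᵢ > 1, the mode has j-th component (aⱼ − 1)/(Σaᵢ − K).
Here Σaᵢ = 115 and K = 5, so p_B = (26 − 1)/(115 − 5) = 25/110 ≈ 0.227.

MAP estimate of p_B = 0.227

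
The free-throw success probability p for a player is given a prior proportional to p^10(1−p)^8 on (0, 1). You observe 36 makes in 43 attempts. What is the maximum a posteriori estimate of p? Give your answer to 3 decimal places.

The prior density ∝ p^10(1−p)^8 is the kernel of Beta(11, 9).
Data: 36 successes in 43 trials. The binomial likelihood contributes p^36(1−p)^7, so the posterior is Beta(11+36, 9+7) = Beta(47, 16).
For Beta(a, b) with a, b > 1 the mode is (a−1)/(a+b−2) = 46/61 ≈ 0.754.

p̂_MAP = 0.754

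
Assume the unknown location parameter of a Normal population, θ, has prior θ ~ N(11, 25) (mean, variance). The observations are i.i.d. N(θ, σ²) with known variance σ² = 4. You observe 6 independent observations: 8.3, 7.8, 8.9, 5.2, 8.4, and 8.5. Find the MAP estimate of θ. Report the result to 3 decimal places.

θ̂_MAP = 7.932

n = 6; x̄ = (8.3 + 7.8 + 8.9 + 5.2 + 8.4 + 8.5)/6 = 47.1/6 = 7.85.
For a Normal prior and Normal likelihood with known variance, the posterior is Normal; its mode equals its mean, the precision-weighted average.
Prior precision 1/σ₀² = 1/25 = 0.04; data precision n/σ² = 6/4 = 1.5.
θ̂ = (0.04·11 + 1.5·7.85) / (0.04 + 1.5) = 12.215/1.54 = 349/44 ≈ 7.932.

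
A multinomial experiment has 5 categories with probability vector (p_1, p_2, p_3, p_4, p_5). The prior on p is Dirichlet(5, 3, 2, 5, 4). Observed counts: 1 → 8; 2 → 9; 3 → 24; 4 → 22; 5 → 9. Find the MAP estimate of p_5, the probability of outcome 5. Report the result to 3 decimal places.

The posterior is Dirichlet(αᵢ + nᵢ) = Dirichlet(13, 12, 26, 27, 13).
For a Dirichlet(a₁,…,a_K) with all aᵢ > 1, the mode has j-th component (aⱼ − 1)/(Σaᵢ − K).
Here Σaᵢ = 91 and K = 5, so p_5 = (13 − 1)/(91 − 5) = 12/86 ≈ 0.140.

MAP estimate: 0.140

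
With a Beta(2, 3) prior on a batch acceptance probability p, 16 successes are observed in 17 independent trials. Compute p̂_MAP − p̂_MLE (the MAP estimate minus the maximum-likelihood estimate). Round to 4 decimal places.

Posterior is Beta(18, 4); MAP = (18−1)/(22−2) = 17/20 ≈ 0.85000.
MLE ignores the prior: p̂_MLE = k/n = 16/17 ≈ 0.94118.
Difference = 17/20 − 16/17 = -31/340 ≈ -0.0912.

MAP − MLE = -0.0912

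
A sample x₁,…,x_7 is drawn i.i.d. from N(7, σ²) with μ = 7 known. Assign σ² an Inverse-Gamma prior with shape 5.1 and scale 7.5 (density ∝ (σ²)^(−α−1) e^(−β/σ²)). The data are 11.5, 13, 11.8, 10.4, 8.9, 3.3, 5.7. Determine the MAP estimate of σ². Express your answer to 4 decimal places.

Sum of squared deviations about the known mean: SS = (11.5−7)² + (13−7)² + (11.8−7)² + (10.4−7)² + (8.9−7)² + (3.3−7)² + (5.7−7)² = 109.84.
The Normal likelihood contributes (σ²)^(−n/2) exp(−SS/(2σ²)), so the posterior is Inverse-Gamma(α + n/2, β + SS/2) = Inverse-Gamma(8.6, 62.42).
The mode of Inverse-Gamma(a, b) is b/(a+1) = 62.42/9.6 ≈ 6.5021.

σ̂²_MAP = 6.5021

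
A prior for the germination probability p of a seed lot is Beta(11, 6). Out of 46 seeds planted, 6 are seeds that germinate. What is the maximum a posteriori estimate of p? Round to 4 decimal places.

Prior: Beta(11, 6).
Data: 6 successes in 46 trials. The binomial likelihood contributes p^6(1−p)^40, so the posterior is Beta(11+6, 6+40) = Beta(17, 46).
For Beta(a, b) with a, b > 1 the mode is (a−1)/(a+b−2) = 16/61 ≈ 0.2623.

p̂_MAP = 0.2623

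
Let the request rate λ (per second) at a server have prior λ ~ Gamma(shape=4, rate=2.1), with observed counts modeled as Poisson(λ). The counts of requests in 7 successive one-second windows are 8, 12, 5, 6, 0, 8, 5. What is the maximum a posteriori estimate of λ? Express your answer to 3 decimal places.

λ̂_MAP = 5.165

Σxᵢ = 8+12+5+6+0+8+5 = 44, with n = 7.
Posterior ∝ λ^3e^(−2.1λ) · λ^44e^(−7λ) = λ^47e^(−9.1λ), i.e. Gamma(shape=48, rate=9.1).
The mode of a Gamma(a, b) with a ≥ 1 (shape–rate) is (a−1)/b = 47/9.1 ≈ 5.165.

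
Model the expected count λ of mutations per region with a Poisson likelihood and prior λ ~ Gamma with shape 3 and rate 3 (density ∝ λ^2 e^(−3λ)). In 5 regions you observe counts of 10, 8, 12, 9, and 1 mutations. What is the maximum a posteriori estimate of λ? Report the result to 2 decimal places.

Σxᵢ = 10+8+12+9+1 = 40, with n = 5.
Posterior ∝ λ^2e^(−3λ) · λ^40e^(−5λ) = λ^42e^(−8λ), i.e. Gamma(shape=43, rate=8).
The mode of a Gamma(a, b) with a ≥ 1 (shape–rate) is (a−1)/b = 42/8 ≈ 5.25.

λ̂_MAP = 5.25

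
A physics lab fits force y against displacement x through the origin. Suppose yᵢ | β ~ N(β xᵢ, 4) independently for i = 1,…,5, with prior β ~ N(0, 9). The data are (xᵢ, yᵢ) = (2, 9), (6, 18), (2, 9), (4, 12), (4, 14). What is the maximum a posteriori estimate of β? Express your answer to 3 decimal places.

log p(β | y) = −Σ(yᵢ − βxᵢ)²/(2·4) − β²/(2·9) + const.
Setting the derivative to zero: Σxᵢ(yᵢ − βxᵢ)/4 − β/9 = 0, so β = Σxᵢyᵢ / (Σxᵢ² + σ²/τ²).
Σxᵢyᵢ = 2·9 + 6·18 + 2·9 + 4·12 + 4·14 = 248; Σxᵢ² = 76; σ²/τ² = 4/9.
β̂_MAP = 248 / (76 + 4/9) = 248/(688/9) = 279/86 ≈ 3.244.

β̂_MAP = 3.244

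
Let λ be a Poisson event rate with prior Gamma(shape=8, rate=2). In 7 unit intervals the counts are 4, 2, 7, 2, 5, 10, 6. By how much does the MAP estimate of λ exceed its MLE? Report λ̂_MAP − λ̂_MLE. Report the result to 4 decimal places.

MAP − MLE = -0.3651

Σxᵢ = 36. Posterior is Gamma(44, 9); MAP = (44−1)/9 = 43/9 ≈ 4.77778.
MLE = x̄ = 36/7 ≈ 5.14286.
Difference = 43/9 − 36/7 = -23/63 ≈ -0.3651.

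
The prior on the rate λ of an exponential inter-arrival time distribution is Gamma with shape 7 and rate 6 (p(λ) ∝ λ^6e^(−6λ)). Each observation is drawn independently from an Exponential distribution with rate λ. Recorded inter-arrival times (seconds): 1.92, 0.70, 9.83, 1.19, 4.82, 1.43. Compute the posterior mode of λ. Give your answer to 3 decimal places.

The Exponential(rate=λ) likelihood is ∝ λ^n e^(−λΣtᵢ). Here n = 6 and Σtᵢ = 1.92 + 0.70 + 9.83 + 1.19 + 4.82 + 1.43 = 19.89.
Posterior ∝ λ^6e^(−6λ) · λ^6e^(−19.89λ) = λ^12e^(−25.89λ), i.e. Gamma(13, 25.89).
Mode = (a−1)/b = 12/25.89 ≈ 0.463.

λ̂_MAP = 0.463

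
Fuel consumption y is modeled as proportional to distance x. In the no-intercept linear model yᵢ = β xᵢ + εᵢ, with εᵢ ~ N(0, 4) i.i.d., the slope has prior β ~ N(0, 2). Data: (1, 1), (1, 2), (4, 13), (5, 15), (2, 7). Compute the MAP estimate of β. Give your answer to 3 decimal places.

log p(β | y) = −Σ(yᵢ − βxᵢ)²/(2·4) − β²/(2·2) + const.
Setting the derivative to zero: Σxᵢ(yᵢ − βxᵢ)/4 − β/2 = 0, so β = Σxᵢyᵢ / (Σxᵢ² + σ²/τ²).
Σxᵢyᵢ = 1·1 + 1·2 + 4·13 + 5·15 + 2·7 = 144; Σxᵢ² = 47; σ²/τ² = 2.
β̂_MAP = 144 / (47 + 2) = 144/49 ≈ 2.939.

β̂_MAP = 2.939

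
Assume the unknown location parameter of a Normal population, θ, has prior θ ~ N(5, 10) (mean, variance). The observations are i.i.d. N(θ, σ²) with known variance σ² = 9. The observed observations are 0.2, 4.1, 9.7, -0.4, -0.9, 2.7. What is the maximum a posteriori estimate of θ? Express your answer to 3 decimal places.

n = 6; x̄ = (0.2 + 4.1 + 9.7 + (-0.4) + (-0.9) + 2.7)/6 = 15.4/6 = 77/30 ≈ 2.5667.
For a Normal prior and Normal likelihood with known variance, the posterior is Normal; its mode equals its mean, the precision-weighted average.
Prior precision 1/σ₀² = 1/10 = 0.1; data precision n/σ² = 6/9 = 2/3.
θ̂ = (0.1·5 + (2/3)·(77/30)) / (0.1 + 2/3) = (199/90)/(23/30) = 199/69 ≈ 2.884.

θ̂_MAP = 2.884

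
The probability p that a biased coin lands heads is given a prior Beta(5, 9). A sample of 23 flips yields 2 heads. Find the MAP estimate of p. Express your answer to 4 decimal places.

p̂_MAP = 0.1714

Prior: Beta(5, 9).
Data: 2 successes in 23 trials. The binomial likelihood contributes p^2(1−p)^21, so the posterior is Beta(5+2, 9+21) = Beta(7, 30).
For Beta(a, b) with a, b > 1 the mode is (a−1)/(a+b−2) = 6/35 ≈ 0.1714.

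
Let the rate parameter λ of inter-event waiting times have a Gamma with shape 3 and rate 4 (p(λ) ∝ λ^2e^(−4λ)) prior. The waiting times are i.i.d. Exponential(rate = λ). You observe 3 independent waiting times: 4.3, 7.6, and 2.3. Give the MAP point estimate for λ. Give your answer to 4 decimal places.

The Exponential(rate=λ) likelihood is ∝ λ^n e^(−λΣtᵢ). Here n = 3 and Σtᵢ = 4.3 + 7.6 + 2.3 = 14.2.
Posterior ∝ λ^2e^(−4λ) · λ^3e^(−14.2λ) = λ^5e^(−18.2λ), i.e. Gamma(6, 18.2).
Mode = (a−1)/b = 5/18.2 ≈ 0.2747.

λ̂_MAP = 0.2747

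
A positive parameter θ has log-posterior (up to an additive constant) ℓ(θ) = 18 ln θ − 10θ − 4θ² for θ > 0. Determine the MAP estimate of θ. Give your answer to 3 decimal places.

ℓ'(θ) = 18/θ − 10 − 8θ. Setting this to zero and multiplying by θ: 8θ² + 10θ − 18 = 0.
θ = (−10 + √(10² + 4·8·18)) / (2·8) = (−10 + √676) / 16 = (−10 + 26)/16 = 1.
ℓ''(θ) = −18/θ² − 8 < 0, confirming a maximum.

θ̂_MAP = 1.000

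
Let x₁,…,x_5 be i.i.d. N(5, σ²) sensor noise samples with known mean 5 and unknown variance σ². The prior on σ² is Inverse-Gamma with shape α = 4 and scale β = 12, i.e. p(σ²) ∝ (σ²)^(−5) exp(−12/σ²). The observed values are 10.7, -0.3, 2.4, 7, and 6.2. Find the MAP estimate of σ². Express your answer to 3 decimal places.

Sum of squared deviations about the known mean: SS = (10.7−5)² + (-0.3−5)² + (2.4−5)² + (7−5)² + (6.2−5)² = 72.78.
The Normal likelihood contributes (σ²)^(−n/2) exp(−SS/(2σ²)), so the posterior is Inverse-Gamma(α + n/2, β + SS/2) = Inverse-Gamma(6.5, 48.39).
The mode of Inverse-Gamma(a, b) is b/(a+1) = 48.39/7.5 ≈ 6.452.

σ̂²_MAP = 6.452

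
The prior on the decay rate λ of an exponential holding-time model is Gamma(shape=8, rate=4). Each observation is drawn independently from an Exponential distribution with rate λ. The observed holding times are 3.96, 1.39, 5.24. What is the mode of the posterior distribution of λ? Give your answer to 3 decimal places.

λ̂_MAP = 0.685

The Exponential(rate=λ) likelihood is ∝ λ^n e^(−λΣtᵢ). Here n = 3 and Σtᵢ = 3.96 + 1.39 + 5.24 = 10.59.
Posterior ∝ λ^7e^(−4λ) · λ^3e^(−10.59λ) = λ^10e^(−14.59λ), i.e. Gamma(11, 14.59).
Mode = (a−1)/b = 10/14.59 ≈ 0.685.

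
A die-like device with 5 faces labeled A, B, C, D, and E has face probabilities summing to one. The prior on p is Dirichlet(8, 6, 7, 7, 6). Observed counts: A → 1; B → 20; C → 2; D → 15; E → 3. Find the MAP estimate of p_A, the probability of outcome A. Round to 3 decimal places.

The posterior is Dirichlet(αᵢ + nᵢ) = Dirichlet(9, 26, 9, 22, 9).
For a Dirichlet(a₁,…,a_K) with all aᵢ > 1, the mode has j-th component (aⱼ − 1)/(Σaᵢ − K).
Here Σaᵢ = 75 and K = 5, so p_A = (9 − 1)/(75 − 5) = 8/70 ≈ 0.114.

MAP estimate of p_A = 0.114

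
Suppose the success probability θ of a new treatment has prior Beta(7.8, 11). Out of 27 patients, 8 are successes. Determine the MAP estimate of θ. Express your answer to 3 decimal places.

Prior: Beta(7.8, 11).
Data: 8 successes in 27 trials. The binomial likelihood contributes θ^8(1−θ)^19, so the posterior is Beta(7.8+8, 11+19) = Beta(15.8, 30).
For Beta(a, b) with a, b > 1 the mode is (a−1)/(a+b−2) = 14.8/43.8 ≈ 0.338.

θ̂_MAP = 0.338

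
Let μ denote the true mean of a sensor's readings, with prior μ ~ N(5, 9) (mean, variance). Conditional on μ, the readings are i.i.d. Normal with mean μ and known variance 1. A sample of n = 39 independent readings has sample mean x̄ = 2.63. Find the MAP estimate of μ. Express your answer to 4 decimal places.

n = 39, x̄ = 2.63.
For a Normal prior and Normal likelihood with known variance, the posterior is Normal; its mode equals its mean, the precision-weighted average.
Prior precision 1/σ₀² = 1/9; data precision n/σ² = 39/1 = 39.
μ̂ = ((1/9)·5 + 39·2.63) / (1/9 + 39) = (92813/900)/(352/9) = 92813/35200 ≈ 2.6367.

μ̂_MAP = 2.6367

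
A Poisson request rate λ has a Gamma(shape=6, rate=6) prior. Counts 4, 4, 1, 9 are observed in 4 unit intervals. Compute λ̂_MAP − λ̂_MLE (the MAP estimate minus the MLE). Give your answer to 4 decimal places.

Σxᵢ = 18. Posterior is Gamma(24, 10); MAP = (24−1)/10 = 23/10 ≈ 2.30000.
MLE = x̄ = 18/4 ≈ 4.50000.
Difference = 23/10 − 18/4 = -11/5 ≈ -2.2000.

MAP − MLE = -2.2000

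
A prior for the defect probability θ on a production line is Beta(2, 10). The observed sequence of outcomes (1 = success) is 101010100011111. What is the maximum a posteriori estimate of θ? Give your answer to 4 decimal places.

θ̂_MAP = 0.4000

Prior: Beta(2, 10).
Data: 9 successes in 15 trials (from the sequence). The binomial likelihood contributes θ^9(1−θ)^6, so the posterior is Beta(2+9, 10+6) = Beta(11, 16).
For Beta(a, b) with a, b > 1 the mode is (a−1)/(a+b−2) = 10/25 ≈ 0.4000.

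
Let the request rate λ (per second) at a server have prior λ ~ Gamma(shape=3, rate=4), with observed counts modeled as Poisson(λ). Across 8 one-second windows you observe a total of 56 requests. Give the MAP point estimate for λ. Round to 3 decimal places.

λ̂_MAP = 4.833

Σxᵢ = 56, n = 8.
Posterior ∝ λ^2e^(−4λ) · λ^56e^(−8λ) = λ^58e^(−12λ), i.e. Gamma(shape=59, rate=12).
The mode of a Gamma(a, b) with a ≥ 1 (shape–rate) is (a−1)/b = 58/12 ≈ 4.833.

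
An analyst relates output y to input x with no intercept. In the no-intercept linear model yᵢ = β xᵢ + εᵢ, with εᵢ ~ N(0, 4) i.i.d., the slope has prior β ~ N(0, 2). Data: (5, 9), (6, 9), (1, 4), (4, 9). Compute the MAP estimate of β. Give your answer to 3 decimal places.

log p(β | y) = −Σ(yᵢ − βxᵢ)²/(2·4) − β²/(2·2) + const.
Setting the derivative to zero: Σxᵢ(yᵢ − βxᵢ)/4 − β/2 = 0, so β = Σxᵢyᵢ / (Σxᵢ² + σ²/τ²).
Σxᵢyᵢ = 5·9 + 6·9 + 1·4 + 4·9 = 139; Σxᵢ² = 78; σ²/τ² = 2.
β̂_MAP = 139 / (78 + 2) = 139/80 ≈ 1.738.

β̂_MAP = 1.738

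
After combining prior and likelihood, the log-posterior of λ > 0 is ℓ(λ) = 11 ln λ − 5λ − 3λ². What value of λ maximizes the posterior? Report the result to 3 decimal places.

λ̂_MAP = 1.000

ℓ'(λ) = 11/λ − 5 − 6λ. Setting this to zero and multiplying by λ: 6λ² + 5λ − 11 = 0.
λ = (−5 + √(5² + 4·6·11)) / (2·6) = (−5 + √289) / 12 = (−5 + 17)/12 = 1.
ℓ''(λ) = −11/λ² − 6 < 0, confirming a maximum.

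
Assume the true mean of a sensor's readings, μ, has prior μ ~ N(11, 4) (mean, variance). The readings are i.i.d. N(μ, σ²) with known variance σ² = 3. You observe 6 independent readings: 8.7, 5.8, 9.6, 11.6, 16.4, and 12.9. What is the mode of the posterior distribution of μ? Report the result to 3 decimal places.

n = 6; x̄ = (8.7 + 5.8 + 9.6 + 11.6 + 16.4 + 12.9)/6 = 65/6 = 65/6 ≈ 10.8333.
For a Normal prior and Normal likelihood with known variance, the posterior is Normal; its mode equals its mean, the precision-weighted average.
Prior precision 1/σ₀² = 1/4 = 0.25; data precision n/σ² = 6/3 = 2.
μ̂ = (0.25·11 + 2·(65/6)) / (0.25 + 2) = (293/12)/2.25 = 293/27 ≈ 10.852.

μ̂_MAP = 10.852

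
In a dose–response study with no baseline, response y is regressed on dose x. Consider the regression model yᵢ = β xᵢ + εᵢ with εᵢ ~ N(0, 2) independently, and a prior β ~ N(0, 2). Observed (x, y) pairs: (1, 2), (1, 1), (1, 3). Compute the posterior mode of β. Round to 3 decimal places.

β̂_MAP = 1.500

log p(β | y) = −Σ(yᵢ − βxᵢ)²/(2·2) − β²/(2·2) + const.
Setting the derivative to zero: Σxᵢ(yᵢ − βxᵢ)/2 − β/2 = 0, so β = Σxᵢyᵢ / (Σxᵢ² + σ²/τ²).
Σxᵢyᵢ = 1·2 + 1·1 + 1·3 = 6; Σxᵢ² = 3; σ²/τ² = 1.
β̂_MAP = 6 / (3 + 1) = 6/4 ≈ 1.500.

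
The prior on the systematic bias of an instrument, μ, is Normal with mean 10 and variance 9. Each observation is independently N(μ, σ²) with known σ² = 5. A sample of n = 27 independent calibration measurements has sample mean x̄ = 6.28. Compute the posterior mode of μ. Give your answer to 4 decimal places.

n = 27, x̄ = 6.28.
For a Normal prior and Normal likelihood with known variance, the posterior is Normal; its mode equals its mean, the precision-weighted average.
Prior precision 1/σ₀² = 1/9; data precision n/σ² = 27/5 = 5.4.
μ̂ = ((1/9)·10 + 5.4·6.28) / (1/9 + 5.4) = (39401/1125)/(248/45) = 6.3550.

μ̂_MAP = 6.3550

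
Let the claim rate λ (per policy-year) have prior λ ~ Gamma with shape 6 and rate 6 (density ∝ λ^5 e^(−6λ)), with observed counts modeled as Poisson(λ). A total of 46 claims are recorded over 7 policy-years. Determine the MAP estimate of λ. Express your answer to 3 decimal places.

λ̂_MAP = 3.923

Σxᵢ = 46, n = 7.
Posterior ∝ λ^5e^(−6λ) · λ^46e^(−7λ) = λ^51e^(−13λ), i.e. Gamma(shape=52, rate=13).
The mode of a Gamma(a, b) with a ≥ 1 (shape–rate) is (a−1)/b = 51/13 ≈ 3.923.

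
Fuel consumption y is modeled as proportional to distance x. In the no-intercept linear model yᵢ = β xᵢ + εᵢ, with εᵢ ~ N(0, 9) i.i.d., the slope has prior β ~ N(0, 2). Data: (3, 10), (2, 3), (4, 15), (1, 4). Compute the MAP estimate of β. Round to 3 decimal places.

log p(β | y) = −Σ(yᵢ − βxᵢ)²/(2·9) − β²/(2·2) + const.
Setting the derivative to zero: Σxᵢ(yᵢ − βxᵢ)/9 − β/2 = 0, so β = Σxᵢyᵢ / (Σxᵢ² + σ²/τ²).
Σxᵢyᵢ = 3·10 + 2·3 + 4·15 + 1·4 = 100; Σxᵢ² = 30; σ²/τ² = 4.5.
β̂_MAP = 100 / (30 + 4.5) = 100/34.5 ≈ 2.899.

β̂_MAP = 2.899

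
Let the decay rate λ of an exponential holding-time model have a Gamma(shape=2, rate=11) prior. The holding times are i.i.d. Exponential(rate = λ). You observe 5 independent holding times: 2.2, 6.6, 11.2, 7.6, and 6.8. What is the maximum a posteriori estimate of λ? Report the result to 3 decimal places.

The Exponential(rate=λ) likelihood is ∝ λ^n e^(−λΣtᵢ). Here n = 5 and Σtᵢ = 2.2 + 6.6 + 11.2 + 7.6 + 6.8 = 34.4.
Posterior ∝ λe^(−11λ) · λ^5e^(−34.4λ) = λ^6e^(−45.4λ), i.e. Gamma(7, 45.4).
Mode = (a−1)/b = 6/45.4 ≈ 0.132.

λ̂_MAP = 0.132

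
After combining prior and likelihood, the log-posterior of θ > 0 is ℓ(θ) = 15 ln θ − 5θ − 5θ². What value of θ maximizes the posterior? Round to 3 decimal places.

ℓ'(θ) = 15/θ − 5 − 10θ. Setting this to zero and multiplying by θ: 10θ² + 5θ − 15 = 0.
θ = (−5 + √(5² + 4·10·15)) / (2·10) = (−5 + √625) / 20 = (−5 + 25)/20 = 1.
ℓ''(θ) = −15/θ² − 10 < 0, confirming a maximum.

θ̂_MAP = 1.000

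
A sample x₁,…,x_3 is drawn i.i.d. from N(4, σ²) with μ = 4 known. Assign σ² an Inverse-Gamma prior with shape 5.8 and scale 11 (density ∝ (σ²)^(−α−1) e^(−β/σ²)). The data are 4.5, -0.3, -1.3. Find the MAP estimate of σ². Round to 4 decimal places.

Sum of squared deviations about the known mean: SS = (4.5−4)² + (-0.3−4)² + (-1.3−4)² = 46.83.
The Normal likelihood contributes (σ²)^(−n/2) exp(−SS/(2σ²)), so the posterior is Inverse-Gamma(α + n/2, β + SS/2) = Inverse-Gamma(7.3, 34.415).
The mode of Inverse-Gamma(a, b) is b/(a+1) = 34.415/8.3 ≈ 4.1464.

σ̂²_MAP = 4.1464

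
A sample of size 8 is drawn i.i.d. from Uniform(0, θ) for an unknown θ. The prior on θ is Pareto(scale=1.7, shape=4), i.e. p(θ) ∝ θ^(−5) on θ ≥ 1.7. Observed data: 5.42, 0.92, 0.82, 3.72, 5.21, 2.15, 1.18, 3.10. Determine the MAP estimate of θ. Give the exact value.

θ̂_MAP = 5.42

The Uniform(0, θ) likelihood is θ^(−n) for θ ≥ max(xᵢ), zero otherwise. Here max(xᵢ) = 5.42.
Posterior ∝ θ^(−5) · θ^(−8) = θ^(−13) on θ ≥ max(1.7, 5.42) = 5.42.
This density is strictly decreasing in θ, so the posterior mode lies at the lower boundary of the support.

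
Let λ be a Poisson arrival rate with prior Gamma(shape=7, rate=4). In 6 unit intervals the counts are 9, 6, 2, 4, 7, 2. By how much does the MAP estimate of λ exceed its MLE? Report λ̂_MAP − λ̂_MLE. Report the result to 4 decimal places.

MAP − MLE = -1.4000

Σxᵢ = 30. Posterior is Gamma(37, 10); MAP = (37−1)/10 = 36/10 ≈ 3.60000.
MLE = x̄ = 30/6 ≈ 5.00000.
Difference = 36/10 − 30/6 = -7/5 ≈ -1.4000.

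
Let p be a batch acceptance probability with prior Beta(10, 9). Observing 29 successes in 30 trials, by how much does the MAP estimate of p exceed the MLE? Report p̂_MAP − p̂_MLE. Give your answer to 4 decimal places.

MAP − MLE = -0.1582

Posterior is Beta(39, 10); MAP = (39−1)/(49−2) = 38/47 ≈ 0.80851.
MLE ignores the prior: p̂_MLE = k/n = 29/30 ≈ 0.96667.
Difference = 38/47 − 29/30 = -223/1410 ≈ -0.1582.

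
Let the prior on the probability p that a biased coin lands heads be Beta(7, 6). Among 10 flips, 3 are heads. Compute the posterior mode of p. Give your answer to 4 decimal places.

Prior: Beta(7, 6).
Data: 3 successes in 10 trials. The binomial likelihood contributes p^3(1−p)^7, so the posterior is Beta(7+3, 6+7) = Beta(10, 13).
For Beta(a, b) with a, b > 1 the mode is (a−1)/(a+b−2) = 9/21 ≈ 0.4286.

p̂_MAP = 0.4286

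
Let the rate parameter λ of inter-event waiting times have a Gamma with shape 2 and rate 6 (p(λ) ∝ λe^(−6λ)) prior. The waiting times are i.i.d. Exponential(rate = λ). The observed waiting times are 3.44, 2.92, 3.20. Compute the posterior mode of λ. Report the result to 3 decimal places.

The Exponential(rate=λ) likelihood is ∝ λ^n e^(−λΣtᵢ). Here n = 3 and Σtᵢ = 3.44 + 2.92 + 3.20 = 9.56.
Posterior ∝ λe^(−6λ) · λ^3e^(−9.56λ) = λ^4e^(−15.56λ), i.e. Gamma(5, 15.56).
Mode = (a−1)/b = 4/15.56 ≈ 0.257.

λ̂_MAP = 0.257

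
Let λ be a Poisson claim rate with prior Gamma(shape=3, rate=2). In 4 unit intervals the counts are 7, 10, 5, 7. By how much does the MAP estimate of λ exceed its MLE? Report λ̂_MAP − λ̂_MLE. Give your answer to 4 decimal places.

MAP − MLE = -2.0833

Σxᵢ = 29. Posterior is Gamma(32, 6); MAP = (32−1)/6 = 31/6 ≈ 5.16667.
MLE = x̄ = 29/4 ≈ 7.25000.
Difference = 31/6 − 29/4 = -25/12 ≈ -2.0833.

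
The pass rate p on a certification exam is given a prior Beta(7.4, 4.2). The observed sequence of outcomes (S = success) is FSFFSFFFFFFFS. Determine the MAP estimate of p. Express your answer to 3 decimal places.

p̂_MAP = 0.416

Prior: Beta(7.4, 4.2).
Data: 3 successes in 13 trials (from the sequence). The binomial likelihood contributes p^3(1−p)^10, so the posterior is Beta(7.4+3, 4.2+10) = Beta(10.4, 14.2).
For Beta(a, b) with a, b > 1 the mode is (a−1)/(a+b−2) = 9.4/22.6 ≈ 0.416.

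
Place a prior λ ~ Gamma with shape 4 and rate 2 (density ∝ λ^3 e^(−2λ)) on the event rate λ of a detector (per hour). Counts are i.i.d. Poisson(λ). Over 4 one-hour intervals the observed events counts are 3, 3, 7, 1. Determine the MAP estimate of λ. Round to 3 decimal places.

λ̂_MAP = 2.833

Σxᵢ = 3+3+7+1 = 14, with n = 4.
Posterior ∝ λ^3e^(−2λ) · λ^14e^(−4λ) = λ^17e^(−6λ), i.e. Gamma(shape=18, rate=6).
The mode of a Gamma(a, b) with a ≥ 1 (shape–rate) is (a−1)/b = 17/6 ≈ 2.833.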